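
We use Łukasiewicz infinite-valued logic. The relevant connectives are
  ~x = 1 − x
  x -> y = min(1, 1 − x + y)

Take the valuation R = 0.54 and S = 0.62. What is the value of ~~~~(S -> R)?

0.92

S -> R = min(1, 1 − 0.62 + 0.54) = min(1, 0.92) = 0.92
~(S -> R) = 1 − 0.92 = 0.08
~~(S -> R) = 1 − 0.08 = 0.92
~~~(S -> R) = 1 − 0.92 = 0.08
~~~~(S -> R) = 1 − 0.08 = 0.92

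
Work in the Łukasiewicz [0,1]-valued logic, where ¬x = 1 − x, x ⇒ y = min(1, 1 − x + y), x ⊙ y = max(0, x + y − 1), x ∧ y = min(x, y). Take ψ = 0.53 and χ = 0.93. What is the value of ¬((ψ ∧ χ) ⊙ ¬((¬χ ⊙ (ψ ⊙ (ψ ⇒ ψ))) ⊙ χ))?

0.47

ψ ∧ χ = min(0.53, 0.93) = 0.53
¬χ = 1 − 0.93 = 0.07
ψ ⇒ ψ = min(1, 1 − 0.53 + 0.53) = min(1, 1.00) = 1.00
ψ ⊙ (ψ ⇒ ψ) = max(0, 0.53 + 1.00 − 1) = max(0, 0.53) = 0.53
¬χ ⊙ (ψ ⊙ (ψ ⇒ ψ)) = max(0, 0.07 + 0.53 − 1) = max(0, -0.40) = 0.00
(¬χ ⊙ (ψ ⊙ (ψ ⇒ ψ))) ⊙ χ = max(0, 0.00 + 0.93 − 1) = max(0, -0.07) = 0.00
¬((¬χ ⊙ (ψ ⊙ (ψ ⇒ ψ))) ⊙ χ) = 1 − 0.00 = 1.00
(ψ ∧ χ) ⊙ ¬((¬χ ⊙ (ψ ⊙ (ψ ⇒ ψ))) ⊙ χ) = max(0, 0.53 + 1.00 − 1) = max(0, 0.53) = 0.53
¬((ψ ∧ χ) ⊙ ¬((¬χ ⊙ (ψ ⊙ (ψ ⇒ ψ))) ⊙ χ)) = 1 − 0.53 = 0.47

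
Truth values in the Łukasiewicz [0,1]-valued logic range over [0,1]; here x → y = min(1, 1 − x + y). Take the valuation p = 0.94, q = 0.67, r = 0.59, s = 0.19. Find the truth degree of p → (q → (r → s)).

r → s = min(1, 1 − 0.59 + 0.19) = min(1, 0.60) = 0.60
q → (r → s) = min(1, 1 − 0.67 + 0.60) = min(1, 0.93) = 0.93
p → (q → (r → s)) = min(1, 1 − 0.94 + 0.93) = min(1, 0.99) = 0.99

0.99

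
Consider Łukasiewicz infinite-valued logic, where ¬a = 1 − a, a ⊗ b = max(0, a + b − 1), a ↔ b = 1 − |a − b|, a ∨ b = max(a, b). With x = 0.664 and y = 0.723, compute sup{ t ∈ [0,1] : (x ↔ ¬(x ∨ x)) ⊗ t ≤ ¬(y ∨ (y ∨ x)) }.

x ∨ x = max(0.664, 0.664) = 0.664
¬(x ∨ x) = 1 − 0.664 = 0.336
x ↔ ¬(x ∨ x) = 1 − |0.664 − 0.336| = 1 − 0.328 = 0.672
So the left factor is x ↔ ¬(x ∨ x) = 0.672.
y ∨ x = max(0.723, 0.664) = 0.723
y ∨ (y ∨ x) = max(0.723, 0.723) = 0.723
¬(y ∨ (y ∨ x)) = 1 − 0.723 = 0.277
So the right-hand bound is ¬(y ∨ (y ∨ x)) = 0.277.
The residuum of the Łukasiewicz t-norm gives the supremum: min(1, 1 − 0.672 + 0.277).
1 − 0.672 + 0.277 = 0.605, so t = min(1, 0.605) = 0.605.
Check: 0.672 ⊗ 0.605 = max(0, 0.277) = 0.277 ≤ 0.277.

0.605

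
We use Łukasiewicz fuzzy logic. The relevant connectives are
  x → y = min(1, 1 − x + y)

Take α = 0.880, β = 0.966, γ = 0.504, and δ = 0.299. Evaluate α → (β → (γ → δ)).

γ → δ = min(1, 1 − 0.504 + 0.299) = min(1, 0.795) = 0.795
β → (γ → δ) = min(1, 1 − 0.966 + 0.795) = min(1, 0.829) = 0.829
α → (β → (γ → δ)) = min(1, 1 − 0.880 + 0.829) = min(1, 0.949) = 0.949

0.949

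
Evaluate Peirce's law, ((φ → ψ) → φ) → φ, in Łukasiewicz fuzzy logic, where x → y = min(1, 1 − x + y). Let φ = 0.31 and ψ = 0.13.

φ → ψ = min(1, 1 − 0.31 + 0.13) = min(1, 0.82) = 0.82
(φ → ψ) → φ = min(1, 1 − 0.82 + 0.31) = min(1, 0.49) = 0.49
((φ → ψ) → φ) → φ = min(1, 1 − 0.49 + 0.31) = min(1, 0.82) = 0.82
(The value 0.82 < 1 shows this instance is not satisfied; not a Ł∞-tautology in general.)

0.82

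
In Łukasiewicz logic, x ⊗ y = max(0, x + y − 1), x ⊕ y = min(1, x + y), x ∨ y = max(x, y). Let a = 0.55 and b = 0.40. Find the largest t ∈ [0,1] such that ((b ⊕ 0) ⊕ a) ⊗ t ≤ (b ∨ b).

0.45

b ⊕ 0 = min(1, 0.40 + 0.00) = min(1, 0.40) = 0.40
(b ⊕ 0) ⊕ a = min(1, 0.40 + 0.55) = min(1, 0.95) = 0.95
So the left factor is (b ⊕ 0) ⊕ a = 0.95.
b ∨ b = max(0.40, 0.40) = 0.40
So the right-hand bound is b ∨ b = 0.40.
The residuum of the Łukasiewicz t-norm gives the supremum: min(1, 1 − 0.95 + 0.40).
1 − 0.95 + 0.40 = 0.45, so t = min(1, 0.45) = 0.45.
Check: 0.95 ⊗ 0.45 = max(0, 0.40) = 0.40 ≤ 0.40.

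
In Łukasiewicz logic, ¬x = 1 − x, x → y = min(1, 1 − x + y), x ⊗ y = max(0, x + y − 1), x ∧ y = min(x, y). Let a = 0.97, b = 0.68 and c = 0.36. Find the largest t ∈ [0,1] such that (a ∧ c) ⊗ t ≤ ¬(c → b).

a ∧ c = min(0.97, 0.36) = 0.36
So the left factor is a ∧ c = 0.36.
c → b = min(1, 1 − 0.36 + 0.68) = min(1, 1.32) = 1.00
¬(c → b) = 1 − 1.00 = 0.00
So the right-hand bound is ¬(c → b) = 0.00.
The residuum of the Łukasiewicz t-norm gives the supremum: min(1, 1 − 0.36 + 0.00).
1 − 0.36 + 0.00 = 0.64, so t = min(1, 0.64) = 0.64.
Check: 0.36 ⊗ 0.64 = max(0, 0.00) = 0.00 ≤ 0.00.

0.64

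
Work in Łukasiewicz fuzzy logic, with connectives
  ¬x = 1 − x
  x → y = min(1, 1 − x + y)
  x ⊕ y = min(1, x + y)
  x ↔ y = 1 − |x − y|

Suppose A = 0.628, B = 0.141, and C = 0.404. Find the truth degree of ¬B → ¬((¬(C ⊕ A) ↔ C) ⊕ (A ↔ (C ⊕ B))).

0.141

¬B = 1 − 0.141 = 0.859
C ⊕ A = min(1, 0.404 + 0.628) = min(1, 1.032) = 1.000
¬(C ⊕ A) = 1 − 1.000 = 0.000
¬(C ⊕ A) ↔ C = 1 − |0.000 − 0.404| = 1 − 0.404 = 0.596
C ⊕ B = min(1, 0.404 + 0.141) = min(1, 0.545) = 0.545
A ↔ (C ⊕ B) = 1 − |0.628 − 0.545| = 1 − 0.083 = 0.917
(¬(C ⊕ A) ↔ C) ⊕ (A ↔ (C ⊕ B)) = min(1, 0.596 + 0.917) = min(1, 1.513) = 1.000
¬((¬(C ⊕ A) ↔ C) ⊕ (A ↔ (C ⊕ B))) = 1 − 1.000 = 0.000
¬B → ¬((¬(C ⊕ A) ↔ C) ⊕ (A ↔ (C ⊕ B))) = min(1, 1 − 0.859 + 0.000) = min(1, 0.141) = 0.141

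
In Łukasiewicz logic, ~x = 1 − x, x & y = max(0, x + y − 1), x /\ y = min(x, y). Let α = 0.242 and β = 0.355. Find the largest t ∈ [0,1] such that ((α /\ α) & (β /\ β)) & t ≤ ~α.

1.000

α /\ α = min(0.242, 0.242) = 0.242
β /\ β = min(0.355, 0.355) = 0.355
(α /\ α) & (β /\ β) = max(0, 0.242 + 0.355 − 1) = max(0, -0.403) = 0.000
So the left factor is (α /\ α) & (β /\ β) = 0.000.
~α = 1 − 0.242 = 0.758
So the right-hand bound is ~α = 0.758.
The residuum of the Łukasiewicz t-norm gives the supremum: min(1, 1 − 0.000 + 0.758).
1 − 0.000 + 0.758 = 1.758, so t = min(1, 1.758) = 1.000.
Check: 0.000 & 1.000 = max(0, 0.000) = 0.000 ≤ 0.758.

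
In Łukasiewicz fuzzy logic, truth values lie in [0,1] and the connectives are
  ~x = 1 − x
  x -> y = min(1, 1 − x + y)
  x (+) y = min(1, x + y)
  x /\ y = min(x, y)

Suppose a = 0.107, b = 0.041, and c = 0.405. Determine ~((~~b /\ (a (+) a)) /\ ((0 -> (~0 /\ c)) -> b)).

~b = 1 − 0.041 = 0.959
~~b = 1 − 0.959 = 0.041
a (+) a = min(1, 0.107 + 0.107) = min(1, 0.214) = 0.214
~~b /\ (a (+) a) = min(0.041, 0.214) = 0.041
~0 = 1 − 0.000 = 1.000
~0 /\ c = min(1.000, 0.405) = 0.405
0 -> (~0 /\ c) = min(1, 1 − 0.000 + 0.405) = min(1, 1.405) = 1.000
(0 -> (~0 /\ c)) -> b = min(1, 1 − 1.000 + 0.041) = min(1, 0.041) = 0.041
(~~b /\ (a (+) a)) /\ ((0 -> (~0 /\ c)) -> b) = min(0.041, 0.041) = 0.041
~((~~b /\ (a (+) a)) /\ ((0 -> (~0 /\ c)) -> b)) = 1 − 0.041 = 0.959

0.959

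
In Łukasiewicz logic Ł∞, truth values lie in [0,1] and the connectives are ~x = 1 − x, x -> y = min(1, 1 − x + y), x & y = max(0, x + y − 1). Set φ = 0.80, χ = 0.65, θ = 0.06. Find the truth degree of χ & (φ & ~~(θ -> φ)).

θ -> φ = min(1, 1 − 0.06 + 0.80) = min(1, 1.74) = 1.00
~(θ -> φ) = 1 − 1.00 = 0.00
~~(θ -> φ) = 1 − 0.00 = 1.00
φ & ~~(θ -> φ) = max(0, 0.80 + 1.00 − 1) = max(0, 0.80) = 0.80
χ & (φ & ~~(θ -> φ)) = max(0, 0.65 + 0.80 − 1) = max(0, 0.45) = 0.45

0.45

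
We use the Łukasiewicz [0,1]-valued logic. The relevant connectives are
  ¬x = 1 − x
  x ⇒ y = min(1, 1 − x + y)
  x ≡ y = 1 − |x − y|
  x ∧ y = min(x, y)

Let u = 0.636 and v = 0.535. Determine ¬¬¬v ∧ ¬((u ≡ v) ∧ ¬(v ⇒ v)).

0.465

¬v = 1 − 0.535 = 0.465
¬¬v = 1 − 0.465 = 0.535
¬¬¬v = 1 − 0.535 = 0.465
u ≡ v = 1 − |0.636 − 0.535| = 1 − 0.101 = 0.899
v ⇒ v = min(1, 1 − 0.535 + 0.535) = min(1, 1.000) = 1.000
¬(v ⇒ v) = 1 − 1.000 = 0.000
(u ≡ v) ∧ ¬(v ⇒ v) = min(0.899, 0.000) = 0.000
¬((u ≡ v) ∧ ¬(v ⇒ v)) = 1 − 0.000 = 1.000
¬¬¬v ∧ ¬((u ≡ v) ∧ ¬(v ⇒ v)) = min(0.465, 1.000) = 0.465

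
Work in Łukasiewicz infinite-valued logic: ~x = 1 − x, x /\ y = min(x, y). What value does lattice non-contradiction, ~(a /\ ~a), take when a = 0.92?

~a = 1 − 0.92 = 0.08
a /\ ~a = min(0.92, 0.08) = 0.08
~(a /\ ~a) = 1 − 0.08 = 0.92
(The value 0.92 < 1 shows this instance is not satisfied; not a Ł∞-tautology — its value is 1 − min(a, 1−a).)

0.92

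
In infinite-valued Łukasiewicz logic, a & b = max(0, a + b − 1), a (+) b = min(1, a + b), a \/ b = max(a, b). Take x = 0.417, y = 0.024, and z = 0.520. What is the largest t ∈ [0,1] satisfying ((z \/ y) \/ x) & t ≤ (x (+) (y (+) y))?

0.945

z \/ y = max(0.520, 0.024) = 0.520
(z \/ y) \/ x = max(0.520, 0.417) = 0.520
So the left factor is (z \/ y) \/ x = 0.520.
y (+) y = min(1, 0.024 + 0.024) = min(1, 0.048) = 0.048
x (+) (y (+) y) = min(1, 0.417 + 0.048) = min(1, 0.465) = 0.465
So the right-hand bound is x (+) (y (+) y) = 0.465.
The residuum of the Łukasiewicz t-norm gives the supremum: min(1, 1 − 0.520 + 0.465).
1 − 0.520 + 0.465 = 0.945, so t = min(1, 0.945) = 0.945.
Check: 0.520 & 0.945 = max(0, 0.465) = 0.465 ≤ 0.465.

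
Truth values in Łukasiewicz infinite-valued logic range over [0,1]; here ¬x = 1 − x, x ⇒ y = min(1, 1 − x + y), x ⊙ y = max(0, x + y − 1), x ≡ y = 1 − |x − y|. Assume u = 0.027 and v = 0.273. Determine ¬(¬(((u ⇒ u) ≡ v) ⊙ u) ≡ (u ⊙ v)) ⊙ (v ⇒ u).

0.754

u ⇒ u = min(1, 1 − 0.027 + 0.027) = min(1, 1.000) = 1.000
(u ⇒ u) ≡ v = 1 − |1.000 − 0.273| = 1 − 0.727 = 0.273
((u ⇒ u) ≡ v) ⊙ u = max(0, 0.273 + 0.027 − 1) = max(0, -0.700) = 0.000
¬(((u ⇒ u) ≡ v) ⊙ u) = 1 − 0.000 = 1.000
u ⊙ v = max(0, 0.027 + 0.273 − 1) = max(0, -0.700) = 0.000
¬(((u ⇒ u) ≡ v) ⊙ u) ≡ (u ⊙ v) = 1 − |1.000 − 0.000| = 1 − 1.000 = 0.000
¬(¬(((u ⇒ u) ≡ v) ⊙ u) ≡ (u ⊙ v)) = 1 − 0.000 = 1.000
v ⇒ u = min(1, 1 − 0.273 + 0.027) = min(1, 0.754) = 0.754
¬(¬(((u ⇒ u) ≡ v) ⊙ u) ≡ (u ⊙ v)) ⊙ (v ⇒ u) = max(0, 1.000 + 0.754 − 1) = max(0, 0.754) = 0.754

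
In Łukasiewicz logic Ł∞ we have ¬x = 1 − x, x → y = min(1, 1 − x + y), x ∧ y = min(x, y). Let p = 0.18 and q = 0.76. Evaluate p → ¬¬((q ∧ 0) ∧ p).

0.82

q ∧ 0 = min(0.76, 0.00) = 0.00
(q ∧ 0) ∧ p = min(0.00, 0.18) = 0.00
¬((q ∧ 0) ∧ p) = 1 − 0.00 = 1.00
¬¬((q ∧ 0) ∧ p) = 1 − 1.00 = 0.00
p → ¬¬((q ∧ 0) ∧ p) = min(1, 1 − 0.18 + 0.00) = min(1, 0.82) = 0.82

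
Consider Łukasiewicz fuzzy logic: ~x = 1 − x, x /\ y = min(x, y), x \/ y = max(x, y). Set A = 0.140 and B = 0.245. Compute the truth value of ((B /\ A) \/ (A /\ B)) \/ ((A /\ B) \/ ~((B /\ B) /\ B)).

B /\ A = min(0.245, 0.140) = 0.140
A /\ B = min(0.140, 0.245) = 0.140
(B /\ A) \/ (A /\ B) = max(0.140, 0.140) = 0.140
B /\ B = min(0.245, 0.245) = 0.245
(B /\ B) /\ B = min(0.245, 0.245) = 0.245
~((B /\ B) /\ B) = 1 − 0.245 = 0.755
(A /\ B) \/ ~((B /\ B) /\ B) = max(0.140, 0.755) = 0.755
((B /\ A) \/ (A /\ B)) \/ ((A /\ B) \/ ~((B /\ B) /\ B)) = max(0.140, 0.755) = 0.755

0.755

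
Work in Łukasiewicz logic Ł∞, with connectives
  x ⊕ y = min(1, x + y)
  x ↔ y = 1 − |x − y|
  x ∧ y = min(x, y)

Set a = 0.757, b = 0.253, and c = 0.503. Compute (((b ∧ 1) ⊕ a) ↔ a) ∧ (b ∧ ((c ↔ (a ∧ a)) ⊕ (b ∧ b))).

0.253

b ∧ 1 = min(0.253, 1.000) = 0.253
(b ∧ 1) ⊕ a = min(1, 0.253 + 0.757) = min(1, 1.010) = 1.000
((b ∧ 1) ⊕ a) ↔ a = 1 − |1.000 − 0.757| = 1 − 0.243 = 0.757
a ∧ a = min(0.757, 0.757) = 0.757
c ↔ (a ∧ a) = 1 − |0.503 − 0.757| = 1 − 0.254 = 0.746
b ∧ b = min(0.253, 0.253) = 0.253
(c ↔ (a ∧ a)) ⊕ (b ∧ b) = min(1, 0.746 + 0.253) = min(1, 0.999) = 0.999
b ∧ ((c ↔ (a ∧ a)) ⊕ (b ∧ b)) = min(0.253, 0.999) = 0.253
(((b ∧ 1) ⊕ a) ↔ a) ∧ (b ∧ ((c ↔ (a ∧ a)) ⊕ (b ∧ b))) = min(0.757, 0.253) = 0.253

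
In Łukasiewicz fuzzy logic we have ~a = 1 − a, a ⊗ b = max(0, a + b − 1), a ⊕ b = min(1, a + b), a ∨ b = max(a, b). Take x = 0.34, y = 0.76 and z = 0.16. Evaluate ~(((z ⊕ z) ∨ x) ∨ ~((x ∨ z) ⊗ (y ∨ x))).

z ⊕ z = min(1, 0.16 + 0.16) = min(1, 0.32) = 0.32
(z ⊕ z) ∨ x = max(0.32, 0.34) = 0.34
x ∨ z = max(0.34, 0.16) = 0.34
y ∨ x = max(0.76, 0.34) = 0.76
(x ∨ z) ⊗ (y ∨ x) = max(0, 0.34 + 0.76 − 1) = max(0, 0.10) = 0.10
~((x ∨ z) ⊗ (y ∨ x)) = 1 − 0.10 = 0.90
((z ⊕ z) ∨ x) ∨ ~((x ∨ z) ⊗ (y ∨ x)) = max(0.34, 0.90) = 0.90
~(((z ⊕ z) ∨ x) ∨ ~((x ∨ z) ⊗ (y ∨ x))) = 1 − 0.90 = 0.10

0.10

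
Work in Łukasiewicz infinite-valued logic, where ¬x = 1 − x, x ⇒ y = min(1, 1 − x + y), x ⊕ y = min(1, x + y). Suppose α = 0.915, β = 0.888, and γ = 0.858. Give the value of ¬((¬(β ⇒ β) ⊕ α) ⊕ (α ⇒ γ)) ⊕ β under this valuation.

0.888

β ⇒ β = min(1, 1 − 0.888 + 0.888) = min(1, 1.000) = 1.000
¬(β ⇒ β) = 1 − 1.000 = 0.000
¬(β ⇒ β) ⊕ α = min(1, 0.000 + 0.915) = min(1, 0.915) = 0.915
α ⇒ γ = min(1, 1 − 0.915 + 0.858) = min(1, 0.943) = 0.943
(¬(β ⇒ β) ⊕ α) ⊕ (α ⇒ γ) = min(1, 0.915 + 0.943) = min(1, 1.858) = 1.000
¬((¬(β ⇒ β) ⊕ α) ⊕ (α ⇒ γ)) = 1 − 1.000 = 0.000
¬((¬(β ⇒ β) ⊕ α) ⊕ (α ⇒ γ)) ⊕ β = min(1, 0.000 + 0.888) = min(1, 0.888) = 0.888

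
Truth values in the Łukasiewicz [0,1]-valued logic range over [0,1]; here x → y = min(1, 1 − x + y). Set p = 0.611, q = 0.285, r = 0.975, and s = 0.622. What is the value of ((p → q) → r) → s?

p → q = min(1, 1 − 0.611 + 0.285) = min(1, 0.674) = 0.674
(p → q) → r = min(1, 1 − 0.674 + 0.975) = min(1, 1.301) = 1.000
((p → q) → r) → s = min(1, 1 − 1.000 + 0.622) = min(1, 0.622) = 0.622

0.622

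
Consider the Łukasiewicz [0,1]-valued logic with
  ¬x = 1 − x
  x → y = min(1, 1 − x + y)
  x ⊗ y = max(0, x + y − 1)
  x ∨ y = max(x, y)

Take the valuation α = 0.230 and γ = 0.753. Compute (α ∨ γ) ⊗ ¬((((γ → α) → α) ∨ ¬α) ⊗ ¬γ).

0.736

α ∨ γ = max(0.230, 0.753) = 0.753
γ → α = min(1, 1 − 0.753 + 0.230) = min(1, 0.477) = 0.477
(γ → α) → α = min(1, 1 − 0.477 + 0.230) = min(1, 0.753) = 0.753
¬α = 1 − 0.230 = 0.770
((γ → α) → α) ∨ ¬α = max(0.753, 0.770) = 0.770
¬γ = 1 − 0.753 = 0.247
(((γ → α) → α) ∨ ¬α) ⊗ ¬γ = max(0, 0.770 + 0.247 − 1) = max(0, 0.017) = 0.017
¬((((γ → α) → α) ∨ ¬α) ⊗ ¬γ) = 1 − 0.017 = 0.983
(α ∨ γ) ⊗ ¬((((γ → α) → α) ∨ ¬α) ⊗ ¬γ) = max(0, 0.753 + 0.983 − 1) = max(0, 0.736) = 0.736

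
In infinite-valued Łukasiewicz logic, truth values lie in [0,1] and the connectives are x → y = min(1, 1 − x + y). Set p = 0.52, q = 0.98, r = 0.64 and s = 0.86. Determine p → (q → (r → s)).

1.00

r → s = min(1, 1 − 0.64 + 0.86) = min(1, 1.22) = 1.00
q → (r → s) = min(1, 1 − 0.98 + 1.00) = min(1, 1.02) = 1.00
p → (q → (r → s)) = min(1, 1 − 0.52 + 1.00) = min(1, 1.48) = 1.00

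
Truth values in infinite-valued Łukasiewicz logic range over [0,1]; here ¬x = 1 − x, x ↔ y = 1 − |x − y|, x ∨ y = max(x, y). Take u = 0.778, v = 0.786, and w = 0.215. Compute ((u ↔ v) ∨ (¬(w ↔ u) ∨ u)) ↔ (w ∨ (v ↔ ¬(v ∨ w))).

0.436

u ↔ v = 1 − |0.778 − 0.786| = 1 − 0.008 = 0.992
w ↔ u = 1 − |0.215 − 0.778| = 1 − 0.563 = 0.437
¬(w ↔ u) = 1 − 0.437 = 0.563
¬(w ↔ u) ∨ u = max(0.563, 0.778) = 0.778
(u ↔ v) ∨ (¬(w ↔ u) ∨ u) = max(0.992, 0.778) = 0.992
v ∨ w = max(0.786, 0.215) = 0.786
¬(v ∨ w) = 1 − 0.786 = 0.214
v ↔ ¬(v ∨ w) = 1 − |0.786 − 0.214| = 1 − 0.572 = 0.428
w ∨ (v ↔ ¬(v ∨ w)) = max(0.215, 0.428) = 0.428
((u ↔ v) ∨ (¬(w ↔ u) ∨ u)) ↔ (w ∨ (v ↔ ¬(v ∨ w))) = 1 − |0.992 − 0.428| = 1 − 0.564 = 0.436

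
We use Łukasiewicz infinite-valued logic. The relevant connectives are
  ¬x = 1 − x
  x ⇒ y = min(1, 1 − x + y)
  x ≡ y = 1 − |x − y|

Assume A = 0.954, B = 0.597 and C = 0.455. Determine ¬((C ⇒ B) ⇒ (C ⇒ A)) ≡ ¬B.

C ⇒ B = min(1, 1 − 0.455 + 0.597) = min(1, 1.142) = 1.000
C ⇒ A = min(1, 1 − 0.455 + 0.954) = min(1, 1.499) = 1.000
(C ⇒ B) ⇒ (C ⇒ A) = min(1, 1 − 1.000 + 1.000) = min(1, 1.000) = 1.000
¬((C ⇒ B) ⇒ (C ⇒ A)) = 1 − 1.000 = 0.000
¬B = 1 − 0.597 = 0.403
¬((C ⇒ B) ⇒ (C ⇒ A)) ≡ ¬B = 1 − |0.000 − 0.403| = 1 − 0.403 = 0.597

0.597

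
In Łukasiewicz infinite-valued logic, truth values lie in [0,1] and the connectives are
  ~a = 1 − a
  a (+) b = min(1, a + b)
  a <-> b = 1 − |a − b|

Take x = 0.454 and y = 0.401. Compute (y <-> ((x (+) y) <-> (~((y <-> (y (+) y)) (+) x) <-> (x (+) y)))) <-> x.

x (+) y = min(1, 0.454 + 0.401) = min(1, 0.855) = 0.855
y (+) y = min(1, 0.401 + 0.401) = min(1, 0.802) = 0.802
y <-> (y (+) y) = 1 − |0.401 − 0.802| = 1 − 0.401 = 0.599
(y <-> (y (+) y)) (+) x = min(1, 0.599 + 0.454) = min(1, 1.053) = 1.000
~((y <-> (y (+) y)) (+) x) = 1 − 1.000 = 0.000
~((y <-> (y (+) y)) (+) x) <-> (x (+) y) = 1 − |0.000 − 0.855| = 1 − 0.855 = 0.145
(x (+) y) <-> (~((y <-> (y (+) y)) (+) x) <-> (x (+) y)) = 1 − |0.855 − 0.145| = 1 − 0.710 = 0.290
y <-> ((x (+) y) <-> (~((y <-> (y (+) y)) (+) x) <-> (x (+) y))) = 1 − |0.401 − 0.290| = 1 − 0.111 = 0.889
(y <-> ((x (+) y) <-> (~((y <-> (y (+) y)) (+) x) <-> (x (+) y)))) <-> x = 1 − |0.889 − 0.454| = 1 − 0.435 = 0.565

0.565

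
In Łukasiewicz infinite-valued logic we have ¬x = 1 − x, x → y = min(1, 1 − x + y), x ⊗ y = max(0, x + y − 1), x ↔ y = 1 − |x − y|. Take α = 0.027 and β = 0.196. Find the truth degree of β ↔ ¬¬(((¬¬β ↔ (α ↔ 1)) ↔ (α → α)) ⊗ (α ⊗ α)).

¬β = 1 − 0.196 = 0.804
¬¬β = 1 − 0.804 = 0.196
α ↔ 1 = 1 − |0.027 − 1.000| = 1 − 0.973 = 0.027
¬¬β ↔ (α ↔ 1) = 1 − |0.196 − 0.027| = 1 − 0.169 = 0.831
α → α = min(1, 1 − 0.027 + 0.027) = min(1, 1.000) = 1.000
(¬¬β ↔ (α ↔ 1)) ↔ (α → α) = 1 − |0.831 − 1.000| = 1 − 0.169 = 0.831
α ⊗ α = max(0, 0.027 + 0.027 − 1) = max(0, -0.946) = 0.000
((¬¬β ↔ (α ↔ 1)) ↔ (α → α)) ⊗ (α ⊗ α) = max(0, 0.831 + 0.000 − 1) = max(0, -0.169) = 0.000
¬(((¬¬β ↔ (α ↔ 1)) ↔ (α → α)) ⊗ (α ⊗ α)) = 1 − 0.000 = 1.000
¬¬(((¬¬β ↔ (α ↔ 1)) ↔ (α → α)) ⊗ (α ⊗ α)) = 1 − 1.000 = 0.000
β ↔ ¬¬(((¬¬β ↔ (α ↔ 1)) ↔ (α → α)) ⊗ (α ⊗ α)) = 1 − |0.196 − 0.000| = 1 − 0.196 = 0.804

0.804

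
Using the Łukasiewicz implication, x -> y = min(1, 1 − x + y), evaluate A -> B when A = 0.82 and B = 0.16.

0.34

A -> B = min(1, 1 − 0.82 + 0.16) = min(1, 0.34) = 0.34
For comparison, the Gödel implication (1 if x ≤ y else y) would give 0.16.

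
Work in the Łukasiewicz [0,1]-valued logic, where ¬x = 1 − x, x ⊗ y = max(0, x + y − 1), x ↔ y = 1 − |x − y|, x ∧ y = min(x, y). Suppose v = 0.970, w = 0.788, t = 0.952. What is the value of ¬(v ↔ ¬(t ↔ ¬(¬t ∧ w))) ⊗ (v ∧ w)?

¬t = 1 − 0.952 = 0.048
¬t ∧ w = min(0.048, 0.788) = 0.048
¬(¬t ∧ w) = 1 − 0.048 = 0.952
t ↔ ¬(¬t ∧ w) = 1 − |0.952 − 0.952| = 1 − 0.000 = 1.000
¬(t ↔ ¬(¬t ∧ w)) = 1 − 1.000 = 0.000
v ↔ ¬(t ↔ ¬(¬t ∧ w)) = 1 − |0.970 − 0.000| = 1 − 0.970 = 0.030
¬(v ↔ ¬(t ↔ ¬(¬t ∧ w))) = 1 − 0.030 = 0.970
v ∧ w = min(0.970, 0.788) = 0.788
¬(v ↔ ¬(t ↔ ¬(¬t ∧ w))) ⊗ (v ∧ w) = max(0, 0.970 + 0.788 − 1) = max(0, 0.758) = 0.758

0.758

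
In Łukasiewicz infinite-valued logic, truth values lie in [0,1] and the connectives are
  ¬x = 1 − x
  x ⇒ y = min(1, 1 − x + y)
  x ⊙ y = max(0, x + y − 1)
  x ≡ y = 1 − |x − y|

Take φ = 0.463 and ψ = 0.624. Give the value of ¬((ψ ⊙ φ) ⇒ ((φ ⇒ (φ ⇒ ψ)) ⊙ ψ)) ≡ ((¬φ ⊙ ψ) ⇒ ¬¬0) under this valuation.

ψ ⊙ φ = max(0, 0.624 + 0.463 − 1) = max(0, 0.087) = 0.087
φ ⇒ ψ = min(1, 1 − 0.463 + 0.624) = min(1, 1.161) = 1.000
φ ⇒ (φ ⇒ ψ) = min(1, 1 − 0.463 + 1.000) = min(1, 1.537) = 1.000
(φ ⇒ (φ ⇒ ψ)) ⊙ ψ = max(0, 1.000 + 0.624 − 1) = max(0, 0.624) = 0.624
(ψ ⊙ φ) ⇒ ((φ ⇒ (φ ⇒ ψ)) ⊙ ψ) = min(1, 1 − 0.087 + 0.624) = min(1, 1.537) = 1.000
¬((ψ ⊙ φ) ⇒ ((φ ⇒ (φ ⇒ ψ)) ⊙ ψ)) = 1 − 1.000 = 0.000
¬φ = 1 − 0.463 = 0.537
¬φ ⊙ ψ = max(0, 0.537 + 0.624 − 1) = max(0, 0.161) = 0.161
¬0 = 1 − 0.000 = 1.000
¬¬0 = 1 − 1.000 = 0.000
(¬φ ⊙ ψ) ⇒ ¬¬0 = min(1, 1 − 0.161 + 0.000) = min(1, 0.839) = 0.839
¬((ψ ⊙ φ) ⇒ ((φ ⇒ (φ ⇒ ψ)) ⊙ ψ)) ≡ ((¬φ ⊙ ψ) ⇒ ¬¬0) = 1 − |0.000 − 0.839| = 1 − 0.839 = 0.161

0.161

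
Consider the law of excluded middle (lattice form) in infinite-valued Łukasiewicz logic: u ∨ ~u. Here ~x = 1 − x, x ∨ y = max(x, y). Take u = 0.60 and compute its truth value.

~u = 1 − 0.60 = 0.40
u ∨ ~u = max(0.60, 0.40) = 0.60
(The value 0.60 < 1 shows this instance is not satisfied; not a Ł∞-tautology — its value is max(a, 1−a).)

0.60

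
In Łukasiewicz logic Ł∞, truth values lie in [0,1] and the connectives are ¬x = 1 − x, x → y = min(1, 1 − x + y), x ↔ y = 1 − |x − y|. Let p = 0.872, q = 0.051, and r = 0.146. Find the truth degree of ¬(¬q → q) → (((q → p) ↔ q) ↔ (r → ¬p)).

¬q = 1 − 0.051 = 0.949
¬q → q = min(1, 1 − 0.949 + 0.051) = min(1, 0.102) = 0.102
¬(¬q → q) = 1 − 0.102 = 0.898
q → p = min(1, 1 − 0.051 + 0.872) = min(1, 1.821) = 1.000
(q → p) ↔ q = 1 − |1.000 − 0.051| = 1 − 0.949 = 0.051
¬p = 1 − 0.872 = 0.128
r → ¬p = min(1, 1 − 0.146 + 0.128) = min(1, 0.982) = 0.982
((q → p) ↔ q) ↔ (r → ¬p) = 1 − |0.051 − 0.982| = 1 − 0.931 = 0.069
¬(¬q → q) → (((q → p) ↔ q) ↔ (r → ¬p)) = min(1, 1 − 0.898 + 0.069) = min(1, 0.171) = 0.171

0.171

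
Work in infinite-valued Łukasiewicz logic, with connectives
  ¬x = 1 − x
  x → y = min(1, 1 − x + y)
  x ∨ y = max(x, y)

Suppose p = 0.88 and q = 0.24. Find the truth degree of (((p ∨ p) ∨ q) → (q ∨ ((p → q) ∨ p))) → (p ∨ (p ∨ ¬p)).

0.88

p ∨ p = max(0.88, 0.88) = 0.88
(p ∨ p) ∨ q = max(0.88, 0.24) = 0.88
p → q = min(1, 1 − 0.88 + 0.24) = min(1, 0.36) = 0.36
(p → q) ∨ p = max(0.36, 0.88) = 0.88
q ∨ ((p → q) ∨ p) = max(0.24, 0.88) = 0.88
((p ∨ p) ∨ q) → (q ∨ ((p → q) ∨ p)) = min(1, 1 − 0.88 + 0.88) = min(1, 1.00) = 1.00
¬p = 1 − 0.88 = 0.12
p ∨ ¬p = max(0.88, 0.12) = 0.88
p ∨ (p ∨ ¬p) = max(0.88, 0.88) = 0.88
(((p ∨ p) ∨ q) → (q ∨ ((p → q) ∨ p))) → (p ∨ (p ∨ ¬p)) = min(1, 1 − 1.00 + 0.88) = min(1, 0.88) = 0.88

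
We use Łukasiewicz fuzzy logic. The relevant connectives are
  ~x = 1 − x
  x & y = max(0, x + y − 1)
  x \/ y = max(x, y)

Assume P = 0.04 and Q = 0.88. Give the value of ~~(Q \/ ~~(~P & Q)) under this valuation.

0.88

~P = 1 − 0.04 = 0.96
~P & Q = max(0, 0.96 + 0.88 − 1) = max(0, 0.84) = 0.84
~(~P & Q) = 1 − 0.84 = 0.16
~~(~P & Q) = 1 − 0.16 = 0.84
Q \/ ~~(~P & Q) = max(0.88, 0.84) = 0.88
~(Q \/ ~~(~P & Q)) = 1 − 0.88 = 0.12
~~(Q \/ ~~(~P & Q)) = 1 − 0.12 = 0.88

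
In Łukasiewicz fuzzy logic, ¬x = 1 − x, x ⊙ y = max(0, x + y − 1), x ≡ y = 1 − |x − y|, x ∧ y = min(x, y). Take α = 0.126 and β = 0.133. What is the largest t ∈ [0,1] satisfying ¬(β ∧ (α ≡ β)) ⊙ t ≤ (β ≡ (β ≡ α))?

0.273

α ≡ β = 1 − |0.126 − 0.133| = 1 − 0.007 = 0.993
β ∧ (α ≡ β) = min(0.133, 0.993) = 0.133
¬(β ∧ (α ≡ β)) = 1 − 0.133 = 0.867
So the left factor is ¬(β ∧ (α ≡ β)) = 0.867.
β ≡ α = 1 − |0.133 − 0.126| = 1 − 0.007 = 0.993
β ≡ (β ≡ α) = 1 − |0.133 − 0.993| = 1 − 0.860 = 0.140
So the right-hand bound is β ≡ (β ≡ α) = 0.140.
The residuum of the Łukasiewicz t-norm gives the supremum: min(1, 1 − 0.867 + 0.140).
1 − 0.867 + 0.140 = 0.273, so t = min(1, 0.273) = 0.273.
Check: 0.867 ⊙ 0.273 = max(0, 0.140) = 0.140 ≤ 0.140.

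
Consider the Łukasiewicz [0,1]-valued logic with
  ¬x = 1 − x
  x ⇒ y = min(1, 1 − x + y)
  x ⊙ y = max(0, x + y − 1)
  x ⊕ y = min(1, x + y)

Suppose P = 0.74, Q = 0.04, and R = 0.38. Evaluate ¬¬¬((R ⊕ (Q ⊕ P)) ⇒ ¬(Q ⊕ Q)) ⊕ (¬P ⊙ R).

Q ⊕ P = min(1, 0.04 + 0.74) = min(1, 0.78) = 0.78
R ⊕ (Q ⊕ P) = min(1, 0.38 + 0.78) = min(1, 1.16) = 1.00
Q ⊕ Q = min(1, 0.04 + 0.04) = min(1, 0.08) = 0.08
¬(Q ⊕ Q) = 1 − 0.08 = 0.92
(R ⊕ (Q ⊕ P)) ⇒ ¬(Q ⊕ Q) = min(1, 1 − 1.00 + 0.92) = min(1, 0.92) = 0.92
¬((R ⊕ (Q ⊕ P)) ⇒ ¬(Q ⊕ Q)) = 1 − 0.92 = 0.08
¬¬((R ⊕ (Q ⊕ P)) ⇒ ¬(Q ⊕ Q)) = 1 − 0.08 = 0.92
¬¬¬((R ⊕ (Q ⊕ P)) ⇒ ¬(Q ⊕ Q)) = 1 − 0.92 = 0.08
¬P = 1 − 0.74 = 0.26
¬P ⊙ R = max(0, 0.26 + 0.38 − 1) = max(0, -0.36) = 0.00
¬¬¬((R ⊕ (Q ⊕ P)) ⇒ ¬(Q ⊕ Q)) ⊕ (¬P ⊙ R) = min(1, 0.08 + 0.00) = min(1, 0.08) = 0.08

0.08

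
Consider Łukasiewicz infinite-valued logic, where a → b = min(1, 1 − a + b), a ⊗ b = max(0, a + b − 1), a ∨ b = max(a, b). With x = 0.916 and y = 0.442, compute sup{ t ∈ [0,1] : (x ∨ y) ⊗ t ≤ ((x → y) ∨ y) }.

x ∨ y = max(0.916, 0.442) = 0.916
So the left factor is x ∨ y = 0.916.
x → y = min(1, 1 − 0.916 + 0.442) = min(1, 0.526) = 0.526
(x → y) ∨ y = max(0.526, 0.442) = 0.526
So the right-hand bound is (x → y) ∨ y = 0.526.
The residuum of the Łukasiewicz t-norm gives the supremum: min(1, 1 − 0.916 + 0.526).
1 − 0.916 + 0.526 = 0.610, so t = min(1, 0.610) = 0.610.
Check: 0.916 ⊗ 0.610 = max(0, 0.526) = 0.526 ≤ 0.526.

0.610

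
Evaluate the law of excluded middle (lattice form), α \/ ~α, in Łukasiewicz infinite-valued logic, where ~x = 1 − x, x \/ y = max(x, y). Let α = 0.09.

~α = 1 − 0.09 = 0.91
α \/ ~α = max(0.09, 0.91) = 0.91
(The value 0.91 < 1 shows this instance is not satisfied; not a Ł∞-tautology — its value is max(a, 1−a).)

0.91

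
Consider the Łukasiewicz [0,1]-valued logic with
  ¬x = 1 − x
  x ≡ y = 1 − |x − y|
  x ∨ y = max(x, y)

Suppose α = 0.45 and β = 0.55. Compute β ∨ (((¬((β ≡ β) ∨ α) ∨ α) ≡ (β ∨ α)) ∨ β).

β ≡ β = 1 − |0.55 − 0.55| = 1 − 0.00 = 1.00
(β ≡ β) ∨ α = max(1.00, 0.45) = 1.00
¬((β ≡ β) ∨ α) = 1 − 1.00 = 0.00
¬((β ≡ β) ∨ α) ∨ α = max(0.00, 0.45) = 0.45
β ∨ α = max(0.55, 0.45) = 0.55
(¬((β ≡ β) ∨ α) ∨ α) ≡ (β ∨ α) = 1 − |0.45 − 0.55| = 1 − 0.10 = 0.90
((¬((β ≡ β) ∨ α) ∨ α) ≡ (β ∨ α)) ∨ β = max(0.90, 0.55) = 0.90
β ∨ (((¬((β ≡ β) ∨ α) ∨ α) ≡ (β ∨ α)) ∨ β) = max(0.55, 0.90) = 0.90

0.90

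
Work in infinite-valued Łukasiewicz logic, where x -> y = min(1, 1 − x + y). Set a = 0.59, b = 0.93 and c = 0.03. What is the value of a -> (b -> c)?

0.51

b -> c = min(1, 1 − 0.93 + 0.03) = min(1, 0.10) = 0.10
a -> (b -> c) = min(1, 1 − 0.59 + 0.10) = min(1, 0.51) = 0.51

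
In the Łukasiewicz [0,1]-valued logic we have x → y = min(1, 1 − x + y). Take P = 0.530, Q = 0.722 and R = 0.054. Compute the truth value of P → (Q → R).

Q → R = min(1, 1 − 0.722 + 0.054) = min(1, 0.332) = 0.332
P → (Q → R) = min(1, 1 − 0.530 + 0.332) = min(1, 0.802) = 0.802

0.802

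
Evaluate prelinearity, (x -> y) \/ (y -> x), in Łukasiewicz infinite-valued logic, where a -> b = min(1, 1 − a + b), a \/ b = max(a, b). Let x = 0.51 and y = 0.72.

1.00

x -> y = min(1, 1 − 0.51 + 0.72) = min(1, 1.21) = 1.00
y -> x = min(1, 1 − 0.72 + 0.51) = min(1, 0.79) = 0.79
(x -> y) \/ (y -> x) = max(1.00, 0.79) = 1.00
(As expected: a Ł∞-tautology — holds in every MV-chain.)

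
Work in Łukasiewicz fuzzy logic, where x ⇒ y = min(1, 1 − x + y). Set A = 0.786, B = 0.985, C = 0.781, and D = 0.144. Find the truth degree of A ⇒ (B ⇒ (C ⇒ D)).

0.592

C ⇒ D = min(1, 1 − 0.781 + 0.144) = min(1, 0.363) = 0.363
B ⇒ (C ⇒ D) = min(1, 1 − 0.985 + 0.363) = min(1, 0.378) = 0.378
A ⇒ (B ⇒ (C ⇒ D)) = min(1, 1 − 0.786 + 0.378) = min(1, 0.592) = 0.592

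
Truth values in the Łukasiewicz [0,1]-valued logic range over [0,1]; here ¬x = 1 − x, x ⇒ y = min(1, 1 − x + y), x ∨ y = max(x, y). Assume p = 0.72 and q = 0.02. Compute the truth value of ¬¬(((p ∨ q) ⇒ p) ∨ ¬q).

p ∨ q = max(0.72, 0.02) = 0.72
(p ∨ q) ⇒ p = min(1, 1 − 0.72 + 0.72) = min(1, 1.00) = 1.00
¬q = 1 − 0.02 = 0.98
((p ∨ q) ⇒ p) ∨ ¬q = max(1.00, 0.98) = 1.00
¬(((p ∨ q) ⇒ p) ∨ ¬q) = 1 − 1.00 = 0.00
¬¬(((p ∨ q) ⇒ p) ∨ ¬q) = 1 − 0.00 = 1.00

1.00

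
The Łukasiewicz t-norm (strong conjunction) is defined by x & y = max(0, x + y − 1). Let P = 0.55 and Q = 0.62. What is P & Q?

0.17

P & Q = max(0, 0.55 + 0.62 − 1) = max(0, 0.17) = 0.17
For comparison, the Gödel (minimum) t-norm min(x, y) would give 0.55.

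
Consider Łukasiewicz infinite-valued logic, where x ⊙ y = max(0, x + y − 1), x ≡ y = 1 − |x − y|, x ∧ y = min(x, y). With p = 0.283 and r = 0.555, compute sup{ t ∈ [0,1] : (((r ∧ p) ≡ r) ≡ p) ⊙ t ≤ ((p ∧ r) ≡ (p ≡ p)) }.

0.728

r ∧ p = min(0.555, 0.283) = 0.283
(r ∧ p) ≡ r = 1 − |0.283 − 0.555| = 1 − 0.272 = 0.728
((r ∧ p) ≡ r) ≡ p = 1 − |0.728 − 0.283| = 1 − 0.445 = 0.555
So the left factor is ((r ∧ p) ≡ r) ≡ p = 0.555.
p ∧ r = min(0.283, 0.555) = 0.283
p ≡ p = 1 − |0.283 − 0.283| = 1 − 0.000 = 1.000
(p ∧ r) ≡ (p ≡ p) = 1 − |0.283 − 1.000| = 1 − 0.717 = 0.283
So the right-hand bound is (p ∧ r) ≡ (p ≡ p) = 0.283.
The residuum of the Łukasiewicz t-norm gives the supremum: min(1, 1 − 0.555 + 0.283).
1 − 0.555 + 0.283 = 0.728, so t = min(1, 0.728) = 0.728.
Check: 0.555 ⊙ 0.728 = max(0, 0.283) = 0.283 ≤ 0.283.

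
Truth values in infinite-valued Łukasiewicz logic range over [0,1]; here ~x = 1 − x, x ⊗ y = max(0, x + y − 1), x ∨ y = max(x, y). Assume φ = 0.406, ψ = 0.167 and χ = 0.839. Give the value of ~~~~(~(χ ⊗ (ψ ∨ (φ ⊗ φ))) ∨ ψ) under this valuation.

φ ⊗ φ = max(0, 0.406 + 0.406 − 1) = max(0, -0.188) = 0.000
ψ ∨ (φ ⊗ φ) = max(0.167, 0.000) = 0.167
χ ⊗ (ψ ∨ (φ ⊗ φ)) = max(0, 0.839 + 0.167 − 1) = max(0, 0.006) = 0.006
~(χ ⊗ (ψ ∨ (φ ⊗ φ))) = 1 − 0.006 = 0.994
~(χ ⊗ (ψ ∨ (φ ⊗ φ))) ∨ ψ = max(0.994, 0.167) = 0.994
~(~(χ ⊗ (ψ ∨ (φ ⊗ φ))) ∨ ψ) = 1 − 0.994 = 0.006
~~(~(χ ⊗ (ψ ∨ (φ ⊗ φ))) ∨ ψ) = 1 − 0.006 = 0.994
~~~(~(χ ⊗ (ψ ∨ (φ ⊗ φ))) ∨ ψ) = 1 − 0.994 = 0.006
~~~~(~(χ ⊗ (ψ ∨ (φ ⊗ φ))) ∨ ψ) = 1 − 0.006 = 0.994

0.994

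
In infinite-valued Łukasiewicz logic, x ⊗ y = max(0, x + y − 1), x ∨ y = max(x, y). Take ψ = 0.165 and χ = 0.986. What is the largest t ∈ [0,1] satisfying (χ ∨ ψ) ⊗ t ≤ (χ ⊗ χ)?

0.986

χ ∨ ψ = max(0.986, 0.165) = 0.986
So the left factor is χ ∨ ψ = 0.986.
χ ⊗ χ = max(0, 0.986 + 0.986 − 1) = max(0, 0.972) = 0.972
So the right-hand bound is χ ⊗ χ = 0.972.
The residuum of the Łukasiewicz t-norm gives the supremum: min(1, 1 − 0.986 + 0.972).
1 − 0.986 + 0.972 = 0.986, so t = min(1, 0.986) = 0.986.
Check: 0.986 ⊗ 0.986 = max(0, 0.972) = 0.972 ≤ 0.972.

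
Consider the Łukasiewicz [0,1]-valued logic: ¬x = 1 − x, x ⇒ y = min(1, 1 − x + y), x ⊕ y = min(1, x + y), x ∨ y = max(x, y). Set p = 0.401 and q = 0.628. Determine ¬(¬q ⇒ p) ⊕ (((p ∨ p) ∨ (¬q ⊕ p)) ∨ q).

0.773

¬q = 1 − 0.628 = 0.372
¬q ⇒ p = min(1, 1 − 0.372 + 0.401) = min(1, 1.029) = 1.000
¬(¬q ⇒ p) = 1 − 1.000 = 0.000
p ∨ p = max(0.401, 0.401) = 0.401
¬q ⊕ p = min(1, 0.372 + 0.401) = min(1, 0.773) = 0.773
(p ∨ p) ∨ (¬q ⊕ p) = max(0.401, 0.773) = 0.773
((p ∨ p) ∨ (¬q ⊕ p)) ∨ q = max(0.773, 0.628) = 0.773
¬(¬q ⇒ p) ⊕ (((p ∨ p) ∨ (¬q ⊕ p)) ∨ q) = min(1, 0.000 + 0.773) = min(1, 0.773) = 0.773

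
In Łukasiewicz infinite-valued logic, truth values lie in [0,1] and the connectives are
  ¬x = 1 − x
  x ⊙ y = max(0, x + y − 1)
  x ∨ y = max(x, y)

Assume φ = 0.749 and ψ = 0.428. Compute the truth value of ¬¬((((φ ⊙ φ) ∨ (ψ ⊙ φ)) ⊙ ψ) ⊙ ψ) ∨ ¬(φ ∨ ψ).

φ ⊙ φ = max(0, 0.749 + 0.749 − 1) = max(0, 0.498) = 0.498
ψ ⊙ φ = max(0, 0.428 + 0.749 − 1) = max(0, 0.177) = 0.177
(φ ⊙ φ) ∨ (ψ ⊙ φ) = max(0.498, 0.177) = 0.498
((φ ⊙ φ) ∨ (ψ ⊙ φ)) ⊙ ψ = max(0, 0.498 + 0.428 − 1) = max(0, -0.074) = 0.000
(((φ ⊙ φ) ∨ (ψ ⊙ φ)) ⊙ ψ) ⊙ ψ = max(0, 0.000 + 0.428 − 1) = max(0, -0.572) = 0.000
¬((((φ ⊙ φ) ∨ (ψ ⊙ φ)) ⊙ ψ) ⊙ ψ) = 1 − 0.000 = 1.000
¬¬((((φ ⊙ φ) ∨ (ψ ⊙ φ)) ⊙ ψ) ⊙ ψ) = 1 − 1.000 = 0.000
φ ∨ ψ = max(0.749, 0.428) = 0.749
¬(φ ∨ ψ) = 1 − 0.749 = 0.251
¬¬((((φ ⊙ φ) ∨ (ψ ⊙ φ)) ⊙ ψ) ⊙ ψ) ∨ ¬(φ ∨ ψ) = max(0.000, 0.251) = 0.251

0.251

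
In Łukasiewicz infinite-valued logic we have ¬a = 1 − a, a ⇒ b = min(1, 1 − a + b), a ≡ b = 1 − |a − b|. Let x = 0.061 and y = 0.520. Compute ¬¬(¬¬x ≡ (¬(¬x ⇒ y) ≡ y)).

0.162

¬x = 1 − 0.061 = 0.939
¬¬x = 1 − 0.939 = 0.061
¬x ⇒ y = min(1, 1 − 0.939 + 0.520) = min(1, 0.581) = 0.581
¬(¬x ⇒ y) = 1 − 0.581 = 0.419
¬(¬x ⇒ y) ≡ y = 1 − |0.419 − 0.520| = 1 − 0.101 = 0.899
¬¬x ≡ (¬(¬x ⇒ y) ≡ y) = 1 − |0.061 − 0.899| = 1 − 0.838 = 0.162
¬(¬¬x ≡ (¬(¬x ⇒ y) ≡ y)) = 1 − 0.162 = 0.838
¬¬(¬¬x ≡ (¬(¬x ⇒ y) ≡ y)) = 1 − 0.838 = 0.162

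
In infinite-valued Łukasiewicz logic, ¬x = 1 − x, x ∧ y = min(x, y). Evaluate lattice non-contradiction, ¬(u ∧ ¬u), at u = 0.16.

¬u = 1 − 0.16 = 0.84
u ∧ ¬u = min(0.16, 0.84) = 0.16
¬(u ∧ ¬u) = 1 − 0.16 = 0.84
(The value 0.84 < 1 shows this instance is not satisfied; not a Ł∞-tautology — its value is 1 − min(a, 1−a).)

0.84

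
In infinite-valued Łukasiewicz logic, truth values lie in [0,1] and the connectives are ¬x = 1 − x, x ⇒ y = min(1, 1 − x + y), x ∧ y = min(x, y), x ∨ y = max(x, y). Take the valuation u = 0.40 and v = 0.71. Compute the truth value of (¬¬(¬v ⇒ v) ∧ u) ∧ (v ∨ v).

¬v = 1 − 0.71 = 0.29
¬v ⇒ v = min(1, 1 − 0.29 + 0.71) = min(1, 1.42) = 1.00
¬(¬v ⇒ v) = 1 − 1.00 = 0.00
¬¬(¬v ⇒ v) = 1 − 0.00 = 1.00
¬¬(¬v ⇒ v) ∧ u = min(1.00, 0.40) = 0.40
v ∨ v = max(0.71, 0.71) = 0.71
(¬¬(¬v ⇒ v) ∧ u) ∧ (v ∨ v) = min(0.40, 0.71) = 0.40

0.40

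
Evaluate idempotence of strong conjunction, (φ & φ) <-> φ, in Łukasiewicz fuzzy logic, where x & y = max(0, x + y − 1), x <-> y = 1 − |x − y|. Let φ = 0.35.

φ & φ = max(0, 0.35 + 0.35 − 1) = max(0, -0.30) = 0.00
(φ & φ) <-> φ = 1 − |0.00 − 0.35| = 1 − 0.35 = 0.65
(The value 0.65 < 1 shows this instance is not satisfied; fails in Ł∞ since a ⊗ a = max(0, 2a−1) ≠ a in general.)

0.65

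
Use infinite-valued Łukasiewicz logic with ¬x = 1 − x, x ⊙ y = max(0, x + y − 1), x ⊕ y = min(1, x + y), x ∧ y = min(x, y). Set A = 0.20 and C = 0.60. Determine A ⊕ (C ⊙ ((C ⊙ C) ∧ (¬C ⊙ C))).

C ⊙ C = max(0, 0.60 + 0.60 − 1) = max(0, 0.20) = 0.20
¬C = 1 − 0.60 = 0.40
¬C ⊙ C = max(0, 0.40 + 0.60 − 1) = max(0, 0.00) = 0.00
(C ⊙ C) ∧ (¬C ⊙ C) = min(0.20, 0.00) = 0.00
C ⊙ ((C ⊙ C) ∧ (¬C ⊙ C)) = max(0, 0.60 + 0.00 − 1) = max(0, -0.40) = 0.00
A ⊕ (C ⊙ ((C ⊙ C) ∧ (¬C ⊙ C))) = min(1, 0.20 + 0.00) = min(1, 0.20) = 0.20

0.20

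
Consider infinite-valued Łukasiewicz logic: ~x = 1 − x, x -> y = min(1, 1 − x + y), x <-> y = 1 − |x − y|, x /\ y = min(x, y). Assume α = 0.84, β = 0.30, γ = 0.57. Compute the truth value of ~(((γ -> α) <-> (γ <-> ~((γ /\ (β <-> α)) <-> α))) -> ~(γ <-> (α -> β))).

0.70

γ -> α = min(1, 1 − 0.57 + 0.84) = min(1, 1.27) = 1.00
β <-> α = 1 − |0.30 − 0.84| = 1 − 0.54 = 0.46
γ /\ (β <-> α) = min(0.57, 0.46) = 0.46
(γ /\ (β <-> α)) <-> α = 1 − |0.46 − 0.84| = 1 − 0.38 = 0.62
~((γ /\ (β <-> α)) <-> α) = 1 − 0.62 = 0.38
γ <-> ~((γ /\ (β <-> α)) <-> α) = 1 − |0.57 − 0.38| = 1 − 0.19 = 0.81
(γ -> α) <-> (γ <-> ~((γ /\ (β <-> α)) <-> α)) = 1 − |1.00 − 0.81| = 1 − 0.19 = 0.81
α -> β = min(1, 1 − 0.84 + 0.30) = min(1, 0.46) = 0.46
γ <-> (α -> β) = 1 − |0.57 − 0.46| = 1 − 0.11 = 0.89
~(γ <-> (α -> β)) = 1 − 0.89 = 0.11
((γ -> α) <-> (γ <-> ~((γ /\ (β <-> α)) <-> α))) -> ~(γ <-> (α -> β)) = min(1, 1 − 0.81 + 0.11) = min(1, 0.30) = 0.30
~(((γ -> α) <-> (γ <-> ~((γ /\ (β <-> α)) <-> α))) -> ~(γ <-> (α -> β))) = 1 − 0.30 = 0.70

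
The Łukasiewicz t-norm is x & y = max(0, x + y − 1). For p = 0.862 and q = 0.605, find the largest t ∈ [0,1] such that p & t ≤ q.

0.743

The residuum of the Łukasiewicz t-norm gives the supremum: min(1, 1 − 0.862 + 0.605).
1 − 0.862 + 0.605 = 0.743, so t = min(1, 0.743) = 0.743.
Check: 0.862 & 0.743 = max(0, 0.605) = 0.605 ≤ 0.605.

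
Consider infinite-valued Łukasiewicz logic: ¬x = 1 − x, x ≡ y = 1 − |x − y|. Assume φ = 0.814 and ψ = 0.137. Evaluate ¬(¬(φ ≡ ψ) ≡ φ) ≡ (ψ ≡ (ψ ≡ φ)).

φ ≡ ψ = 1 − |0.814 − 0.137| = 1 − 0.677 = 0.323
¬(φ ≡ ψ) = 1 − 0.323 = 0.677
¬(φ ≡ ψ) ≡ φ = 1 − |0.677 − 0.814| = 1 − 0.137 = 0.863
¬(¬(φ ≡ ψ) ≡ φ) = 1 − 0.863 = 0.137
ψ ≡ φ = 1 − |0.137 − 0.814| = 1 − 0.677 = 0.323
ψ ≡ (ψ ≡ φ) = 1 − |0.137 − 0.323| = 1 − 0.186 = 0.814
¬(¬(φ ≡ ψ) ≡ φ) ≡ (ψ ≡ (ψ ≡ φ)) = 1 − |0.137 − 0.814| = 1 − 0.677 = 0.323

0.323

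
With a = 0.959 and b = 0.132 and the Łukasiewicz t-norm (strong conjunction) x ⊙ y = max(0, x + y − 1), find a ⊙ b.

a ⊙ b = max(0, 0.959 + 0.132 − 1) = max(0, 0.091) = 0.091
For comparison, the Gödel (minimum) t-norm min(x, y) would give 0.132.

0.091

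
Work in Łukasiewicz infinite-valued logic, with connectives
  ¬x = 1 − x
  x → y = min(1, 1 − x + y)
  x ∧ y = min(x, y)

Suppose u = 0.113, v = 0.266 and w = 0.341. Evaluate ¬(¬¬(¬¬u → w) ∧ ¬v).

¬u = 1 − 0.113 = 0.887
¬¬u = 1 − 0.887 = 0.113
¬¬u → w = min(1, 1 − 0.113 + 0.341) = min(1, 1.228) = 1.000
¬(¬¬u → w) = 1 − 1.000 = 0.000
¬¬(¬¬u → w) = 1 − 0.000 = 1.000
¬v = 1 − 0.266 = 0.734
¬¬(¬¬u → w) ∧ ¬v = min(1.000, 0.734) = 0.734
¬(¬¬(¬¬u → w) ∧ ¬v) = 1 − 0.734 = 0.266

0.266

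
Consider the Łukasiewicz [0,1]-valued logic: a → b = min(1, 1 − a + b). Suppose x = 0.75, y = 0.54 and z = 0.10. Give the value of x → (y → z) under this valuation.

y → z = min(1, 1 − 0.54 + 0.10) = min(1, 0.56) = 0.56
x → (y → z) = min(1, 1 − 0.75 + 0.56) = min(1, 0.81) = 0.81

0.81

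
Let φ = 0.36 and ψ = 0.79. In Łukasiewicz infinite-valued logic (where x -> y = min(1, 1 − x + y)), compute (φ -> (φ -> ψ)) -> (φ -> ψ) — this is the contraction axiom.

φ -> ψ = min(1, 1 − 0.36 + 0.79) = min(1, 1.43) = 1.00
φ -> (φ -> ψ) = min(1, 1 − 0.36 + 1.00) = min(1, 1.64) = 1.00
(φ -> (φ -> ψ)) -> (φ -> ψ) = min(1, 1 − 1.00 + 1.00) = min(1, 1.00) = 1.00

1.00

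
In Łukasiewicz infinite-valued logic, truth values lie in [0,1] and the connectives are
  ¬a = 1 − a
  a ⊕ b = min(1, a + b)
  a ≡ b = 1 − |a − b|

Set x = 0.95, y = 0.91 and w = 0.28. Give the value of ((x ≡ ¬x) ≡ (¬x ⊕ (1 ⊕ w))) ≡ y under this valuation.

¬x = 1 − 0.95 = 0.05
x ≡ ¬x = 1 − |0.95 − 0.05| = 1 − 0.90 = 0.10
1 ⊕ w = min(1, 1.00 + 0.28) = min(1, 1.28) = 1.00
¬x ⊕ (1 ⊕ w) = min(1, 0.05 + 1.00) = min(1, 1.05) = 1.00
(x ≡ ¬x) ≡ (¬x ⊕ (1 ⊕ w)) = 1 − |0.10 − 1.00| = 1 − 0.90 = 0.10
((x ≡ ¬x) ≡ (¬x ⊕ (1 ⊕ w))) ≡ y = 1 − |0.10 − 0.91| = 1 − 0.81 = 0.19

0.19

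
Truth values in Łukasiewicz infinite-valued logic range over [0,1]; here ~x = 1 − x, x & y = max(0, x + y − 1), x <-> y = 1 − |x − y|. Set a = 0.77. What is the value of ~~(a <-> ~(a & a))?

0.69

a & a = max(0, 0.77 + 0.77 − 1) = max(0, 0.54) = 0.54
~(a & a) = 1 − 0.54 = 0.46
a <-> ~(a & a) = 1 − |0.77 − 0.46| = 1 − 0.31 = 0.69
~(a <-> ~(a & a)) = 1 − 0.69 = 0.31
~~(a <-> ~(a & a)) = 1 − 0.31 = 0.69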